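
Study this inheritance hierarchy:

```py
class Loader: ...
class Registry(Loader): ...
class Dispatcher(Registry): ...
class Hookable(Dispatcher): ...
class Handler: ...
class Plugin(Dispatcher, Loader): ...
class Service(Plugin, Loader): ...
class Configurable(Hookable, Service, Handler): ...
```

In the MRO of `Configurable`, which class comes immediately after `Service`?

Plugin

L[Configurable] = Configurable + merge(L[Hookable], L[Service], L[Handler], [Hookable Service Handler])
  take Hookable:  [Hookable Dispatcher Registry Loader object] + [Service Plugin Dispatcher Registry Loader object] + [Handler object] + [Hookable Service Handler]
  take Service:  [Dispatcher Registry Loader object] + [Service Plugin Dispatcher Registry Loader object] + [Handler object] + [Service Handler]
  take Plugin:  [Dispatcher Registry Loader object] + [Plugin Dispatcher Registry Loader object] + [Handler object] + [Handler]
  take Dispatcher:  [Dispatcher Registry Loader object] + [Dispatcher Registry Loader object] + [Handler object] + [Handler]
  take Registry:  [Registry Loader object] + [Registry Loader object] + [Handler object] + [Handler]
  take Loader:  [Loader object] + [Loader object] + [Handler object] + [Handler]
  take Handler:  [object] + [object] + [Handler object] + [Handler]
  take object:  [object] + [object] + [object]
MRO: Configurable Hookable Service Plugin Dispatcher Registry Loader Handler object
Service is at position 2; next is Plugin.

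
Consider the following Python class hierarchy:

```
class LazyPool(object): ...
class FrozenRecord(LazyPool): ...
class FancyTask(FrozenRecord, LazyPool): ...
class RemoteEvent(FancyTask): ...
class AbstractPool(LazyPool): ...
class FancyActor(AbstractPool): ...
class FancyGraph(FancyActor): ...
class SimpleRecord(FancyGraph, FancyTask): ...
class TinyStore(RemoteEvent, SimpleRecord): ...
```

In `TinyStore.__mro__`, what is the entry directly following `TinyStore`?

L[TinyStore] = TinyStore + merge(L[RemoteEvent], L[SimpleRecord], [RemoteEvent SimpleRecord])
  take RemoteEvent:  [RemoteEvent FancyTask FrozenRecord LazyPool object] + [SimpleRecord FancyGraph FancyActor AbstractPool FancyTask FrozenRecord LazyPool object] + [RemoteEvent SimpleRecord]
  take SimpleRecord:  [FancyTask FrozenRecord LazyPool object] + [SimpleRecord FancyGraph FancyActor AbstractPool FancyTask FrozenRecord LazyPool object] + [SimpleRecord]
  take FancyGraph:  [FancyTask FrozenRecord LazyPool object] + [FancyGraph FancyActor AbstractPool FancyTask FrozenRecord LazyPool object]
  take FancyActor:  [FancyTask FrozenRecord LazyPool object] + [FancyActor AbstractPool FancyTask FrozenRecord LazyPool object]
  take AbstractPool:  [FancyTask FrozenRecord LazyPool object] + [AbstractPool FancyTask FrozenRecord LazyPool object]
  take FancyTask:  [FancyTask FrozenRecord LazyPool object] + [FancyTask FrozenRecord LazyPool object]
  take FrozenRecord:  [FrozenRecord LazyPool object] + [FrozenRecord LazyPool object]
  take LazyPool:  [LazyPool object] + [LazyPool object]
  take object:  [object] + [object]
MRO: TinyStore RemoteEvent SimpleRecord FancyGraph FancyActor AbstractPool FancyTask FrozenRecord LazyPool object
TinyStore is at position 0; next is RemoteEvent.

RemoteEvent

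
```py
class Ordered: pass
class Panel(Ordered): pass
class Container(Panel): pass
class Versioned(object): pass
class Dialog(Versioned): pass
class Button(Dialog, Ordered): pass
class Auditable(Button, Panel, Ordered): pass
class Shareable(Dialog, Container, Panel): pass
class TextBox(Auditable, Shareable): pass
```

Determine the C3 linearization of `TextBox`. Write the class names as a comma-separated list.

L[TextBox] = TextBox + merge(L[Auditable], L[Shareable], [Auditable Shareable])
  take Auditable:  [Auditable Button Dialog Versioned Panel Ordered object] + [Shareable Dialog Versioned Container Panel Ordered object] + [Auditable Shareable]
  take Button:  [Button Dialog Versioned Panel Ordered object] + [Shareable Dialog Versioned Container Panel Ordered object] + [Shareable]
  take Shareable:  [Dialog Versioned Panel Ordered object] + [Shareable Dialog Versioned Container Panel Ordered object] + [Shareable]
  take Dialog:  [Dialog Versioned Panel Ordered object] + [Dialog Versioned Container Panel Ordered object]
  take Versioned:  [Versioned Panel Ordered object] + [Versioned Container Panel Ordered object]
  take Container:  [Panel Ordered object] + [Container Panel Ordered object]
  take Panel:  [Panel Ordered object] + [Panel Ordered object]
  take Ordered:  [Ordered object] + [Ordered object]
  take object:  [object] + [object]

TextBox, Auditable, Button, Shareable, Dialog, Versioned, Container, Panel, Ordered, object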